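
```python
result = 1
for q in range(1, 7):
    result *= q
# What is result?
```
Trace:
  result=1
  result=1, q=1
  result=2, q=2
  result=6, q=3
  result=24, q=4
  result=120, q=5
  result=720, q=6

Final answer: 720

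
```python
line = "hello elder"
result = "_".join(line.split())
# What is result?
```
Trace:
  line='hello elder'
  line='hello elder', result='hello_elder'

Final answer: 'hello_elder'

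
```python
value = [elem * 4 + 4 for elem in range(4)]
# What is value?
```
Trace:
  elem=0
  elem=1
  elem=2
  elem=3
  value=[4, 8, 12, 16]

Final answer: [4, 8, 12, 16]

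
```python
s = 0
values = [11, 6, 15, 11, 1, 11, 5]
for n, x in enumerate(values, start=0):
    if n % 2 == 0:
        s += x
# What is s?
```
Trace:
  s=0
  s=11, n=0, x=11
  s=11, n=1, x=6
  s=26, n=2, x=15
  s=26, n=3, x=11
  s=27, n=4, x=1
  s=27, n=5, x=11
  s=32, n=6, x=5

Final answer: 32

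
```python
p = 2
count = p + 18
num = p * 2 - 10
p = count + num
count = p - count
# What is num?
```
Trace:
  p=2
  p=2, count=20
  p=2, count=20, num=-6
  p=14, count=20, num=-6
  p=14, count=-6, num=-6

Final answer: -6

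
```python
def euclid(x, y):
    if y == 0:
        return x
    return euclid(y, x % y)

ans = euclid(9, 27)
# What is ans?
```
Call trace:
euclid(x=9, y=27)
  euclid(x=27, y=9)
    euclid(x=9, y=0)
    -> return 9
  -> return 9
-> return 9

Final answer: 9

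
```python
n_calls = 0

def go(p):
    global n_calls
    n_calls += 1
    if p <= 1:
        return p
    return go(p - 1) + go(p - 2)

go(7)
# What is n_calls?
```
Call trace (a repeated sub-call is expanded the first time; later identical calls just restate its return value):
go(p=7)
  go(p=6)
    go(p=5)
      go(p=4)
        go(p=3)
          go(p=2)
            go(p=1)
            -> return 1
            go(p=0)
            -> return 0
          -> return 1
          go(p=1)
          -> return 1
        -> return 2
        go(p=2) -> return 1  (same call as traced above)
      -> return 3
      go(p=3) -> return 2  (same call as traced above)
    -> return 5
    go(p=4) -> return 3  (same call as traced above)
  -> return 8
  go(p=5) -> return 5  (same call as traced above)
-> return 13

n_calls is incremented once per call, so count the calls in each subtree. Let C(p) = number of calls made by go(p).
C(0) = C(1) = 1 (base case, no recursion); C(p) = 1 + C(p - 1) + C(p - 2) otherwise.
C(2) = 1 + C(1) + C(0) = 1 + 1 + 1 = 3
C(3) = 1 + C(2) + C(1) = 1 + 3 + 1 = 5
C(4) = 1 + C(3) + C(2) = 1 + 5 + 3 = 9
C(5) = 1 + C(4) + C(3) = 1 + 9 + 5 = 15
C(6) = 1 + C(5) + C(4) = 1 + 15 + 9 = 25
C(7) = 1 + C(6) + C(5) = 1 + 25 + 15 = 41
n_calls = C(7) = 41

Final answer: 41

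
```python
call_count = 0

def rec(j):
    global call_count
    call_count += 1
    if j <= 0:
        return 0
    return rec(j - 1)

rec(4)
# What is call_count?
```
Call trace:
rec(j=4)
  rec(j=3)
    rec(j=2)
      rec(j=1)
        rec(j=0)
        -> return 0
      -> return 0
    -> return 0
  -> return 0
-> return 0

call_count is incremented once per call. rec is entered once for each j = 4, 3, 2, 1, 0 (the j <= 0 call returns without recursing), i.e. 4 + 1 calls.
call_count = 5

Final answer: 5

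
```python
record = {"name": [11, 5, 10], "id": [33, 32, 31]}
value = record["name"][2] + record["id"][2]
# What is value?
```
Trace:
  record={'name': [11, 5, 10], 'id': [33, 32, 31]}
  record={'name': [11, 5, 10], 'id': [33, 32, 31]}, value=41

Final answer: 41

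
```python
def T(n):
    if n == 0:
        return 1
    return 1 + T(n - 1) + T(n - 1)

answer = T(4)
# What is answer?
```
Call trace (a repeated sub-call is expanded the first time; later identical calls just restate its return value):
T(n=4)
  T(n=3)
    T(n=2)
      T(n=1)
        T(n=0)
        -> return 1
        T(n=0)
        -> return 1
      -> return 3
      T(n=1) -> return 3  (same call as traced above)
    -> return 7
    T(n=2) -> return 7  (same call as traced above)
  -> return 15
  T(n=3) -> return 15  (same call as traced above)
-> return 31

Final answer: 31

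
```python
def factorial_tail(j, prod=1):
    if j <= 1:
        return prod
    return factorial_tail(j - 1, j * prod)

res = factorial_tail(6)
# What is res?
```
Call trace:
factorial_tail(j=6, prod=1)
  factorial_tail(j=5, prod=6)
    factorial_tail(j=4, prod=30)
      factorial_tail(j=3, prod=120)
        factorial_tail(j=2, prod=360)
          factorial_tail(j=1, prod=720)
          -> return 720
        -> return 720
      -> return 720
    -> return 720
  -> return 720
-> return 720

Final answer: 720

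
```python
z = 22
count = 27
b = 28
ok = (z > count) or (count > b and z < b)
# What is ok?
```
Trace:
  z=22
  z=22, count=27
  z=22, count=27, b=28
  z=22, count=27, b=28, ok=False

Final answer: False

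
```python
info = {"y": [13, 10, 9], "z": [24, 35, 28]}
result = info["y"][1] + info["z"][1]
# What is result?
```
Trace:
  info={'y': [13, 10, 9], 'z': [24, 35, 28]}
  info={'y': [13, 10, 9], 'z': [24, 35, 28]}, result=45

Final answer: 45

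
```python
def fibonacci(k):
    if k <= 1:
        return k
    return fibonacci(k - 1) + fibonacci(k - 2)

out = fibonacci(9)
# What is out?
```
Call trace (a repeated sub-call is expanded the first time; later identical calls just restate its return value):
fibonacci(k=9)
  fibonacci(k=8)
    fibonacci(k=7)
      fibonacci(k=6)
        fibonacci(k=5)
          fibonacci(k=4)
            fibonacci(k=3)
              fibonacci(k=2)
                fibonacci(k=1)
                -> return 1
                fibonacci(k=0)
                -> return 0
              -> return 1
              fibonacci(k=1)
              -> return 1
            -> return 2
            fibonacci(k=2) -> return 1  (same call as traced above)
          -> return 3
          fibonacci(k=3) -> return 2  (same call as traced above)
        -> return 5
        fibonacci(k=4) -> return 3  (same call as traced above)
      -> return 8
      fibonacci(k=5) -> return 5  (same call as traced above)
    -> return 13
    fibonacci(k=6) -> return 8  (same call as traced above)
  -> return 21
  fibonacci(k=7) -> return 13  (same call as traced above)
-> return 34

Final answer: 34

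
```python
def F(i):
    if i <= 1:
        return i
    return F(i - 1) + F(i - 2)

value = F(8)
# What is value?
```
Call trace (a repeated sub-call is expanded the first time; later identical calls just restate its return value):
F(i=8)
  F(i=7)
    F(i=6)
      F(i=5)
        F(i=4)
          F(i=3)
            F(i=2)
              F(i=1)
              -> return 1
              F(i=0)
              -> return 0
            -> return 1
            F(i=1)
            -> return 1
          -> return 2
          F(i=2) -> return 1  (same call as traced above)
        -> return 3
        F(i=3) -> return 2  (same call as traced above)
      -> return 5
      F(i=4) -> return 3  (same call as traced above)
    -> return 8
    F(i=5) -> return 5  (same call as traced above)
  -> return 13
  F(i=6) -> return 8  (same call as traced above)
-> return 21

Final answer: 21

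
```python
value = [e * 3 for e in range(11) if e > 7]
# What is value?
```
Trace:
  e=0
  e=1
  e=2
  e=3
  e=4
  e=5
  e=6
  e=7
  e=8
  e=9
  e=10
  value=[24, 27, 30]

Final answer: [24, 27, 30]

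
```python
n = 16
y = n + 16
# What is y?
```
Trace:
  n=16
  n=16, y=32

Final answer: 32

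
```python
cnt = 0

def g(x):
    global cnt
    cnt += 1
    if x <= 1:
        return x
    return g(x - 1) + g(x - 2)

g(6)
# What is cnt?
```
Call trace (a repeated sub-call is expanded the first time; later identical calls just restate its return value):
g(x=6)
  g(x=5)
    g(x=4)
      g(x=3)
        g(x=2)
          g(x=1)
          -> return 1
          g(x=0)
          -> return 0
        -> return 1
        g(x=1)
        -> return 1
      -> return 2
      g(x=2) -> return 1  (same call as traced above)
    -> return 3
    g(x=3) -> return 2  (same call as traced above)
  -> return 5
  g(x=4) -> return 3  (same call as traced above)
-> return 8

cnt is incremented once per call, so count the calls in each subtree. Let C(x) = number of calls made by g(x).
C(0) = C(1) = 1 (base case, no recursion); C(x) = 1 + C(x - 1) + C(x - 2) otherwise.
C(2) = 1 + C(1) + C(0) = 1 + 1 + 1 = 3
C(3) = 1 + C(2) + C(1) = 1 + 3 + 1 = 5
C(4) = 1 + C(3) + C(2) = 1 + 5 + 3 = 9
C(5) = 1 + C(4) + C(3) = 1 + 9 + 5 = 15
C(6) = 1 + C(5) + C(4) = 1 + 15 + 9 = 25
cnt = C(6) = 25

Final answer: 25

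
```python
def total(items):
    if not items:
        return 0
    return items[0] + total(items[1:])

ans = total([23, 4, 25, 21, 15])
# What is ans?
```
Call trace:
total(items=[23, 4, 25, 21, 15])
  total(items=[4, 25, 21, 15])
    total(items=[25, 21, 15])
      total(items=[21, 15])
        total(items=[15])
          total(items=[])
          -> return 0
        -> return 15
      -> return 36
    -> return 61
  -> return 65
-> return 88

Final answer: 88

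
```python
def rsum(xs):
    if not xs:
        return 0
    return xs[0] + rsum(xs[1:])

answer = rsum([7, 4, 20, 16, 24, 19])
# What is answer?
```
Call trace:
rsum(xs=[7, 4, 20, 16, 24, 19])
  rsum(xs=[4, 20, 16, 24, 19])
    rsum(xs=[20, 16, 24, 19])
      rsum(xs=[16, 24, 19])
        rsum(xs=[24, 19])
          rsum(xs=[19])
            rsum(xs=[])
            -> return 0
          -> return 19
        -> return 43
      -> return 59
    -> return 79
  -> return 83
-> return 90

Final answer: 90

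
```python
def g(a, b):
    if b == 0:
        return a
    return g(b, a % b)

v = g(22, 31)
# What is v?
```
Call trace:
g(a=22, b=31)
  g(a=31, b=22)
    g(a=22, b=9)
      g(a=9, b=4)
        g(a=4, b=1)
          g(a=1, b=0)
          -> return 1
        -> return 1
      -> return 1
    -> return 1
  -> return 1
-> return 1

Final answer: 1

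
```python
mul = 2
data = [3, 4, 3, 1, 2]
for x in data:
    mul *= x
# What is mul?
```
Trace:
  mul=2
  mul=6, x=3
  mul=24, x=4
  mul=72, x=3
  mul=72, x=1
  mul=144, x=2

Final answer: 144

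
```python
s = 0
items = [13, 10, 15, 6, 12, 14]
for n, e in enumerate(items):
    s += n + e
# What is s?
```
Trace:
  s=0
  s=13, n=0, e=13
  s=24, n=1, e=10
  s=41, n=2, e=15
  s=50, n=3, e=6
  s=66, n=4, e=12
  s=85, n=5, e=14

Final answer: 85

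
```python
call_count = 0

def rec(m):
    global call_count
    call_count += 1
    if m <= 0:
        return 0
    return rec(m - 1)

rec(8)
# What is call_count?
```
Call trace:
rec(m=8)
  rec(m=7)
    rec(m=6)
      rec(m=5)
        rec(m=4)
          rec(m=3)
            rec(m=2)
              rec(m=1)
                rec(m=0)
                -> return 0
              -> return 0
            -> return 0
          -> return 0
        -> return 0
      -> return 0
    -> return 0
  -> return 0
-> return 0

call_count is incremented once per call. rec is entered once for each m = 8, 7, 6, 5, 4, 3, 2, 1, 0 (the m <= 0 call returns without recursing), i.e. 8 + 1 calls.
call_count = 9

Final answer: 9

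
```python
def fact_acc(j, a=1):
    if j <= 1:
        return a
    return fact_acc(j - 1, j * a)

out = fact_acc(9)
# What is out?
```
Call trace:
fact_acc(j=9, a=1)
  fact_acc(j=8, a=9)
    fact_acc(j=7, a=72)
      fact_acc(j=6, a=504)
        fact_acc(j=5, a=3024)
          fact_acc(j=4, a=15120)
            fact_acc(j=3, a=60480)
              fact_acc(j=2, a=181440)
                fact_acc(j=1, a=362880)
                -> return 362880
              -> return 362880
            -> return 362880
          -> return 362880
        -> return 362880
      -> return 362880
    -> return 362880
  -> return 362880
-> return 362880

Final answer: 362880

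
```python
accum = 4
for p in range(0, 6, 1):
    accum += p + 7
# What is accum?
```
Trace:
  accum=4
  accum=11, p=0
  accum=19, p=1
  accum=28, p=2
  accum=38, p=3
  accum=49, p=4
  accum=61, p=5

Final answer: 61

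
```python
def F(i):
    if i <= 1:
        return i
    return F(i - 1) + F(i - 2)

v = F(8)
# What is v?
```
Call trace (a repeated sub-call is expanded the first time; later identical calls just restate its return value):
F(i=8)
  F(i=7)
    F(i=6)
      F(i=5)
        F(i=4)
          F(i=3)
            F(i=2)
              F(i=1)
              -> return 1
              F(i=0)
              -> return 0
            -> return 1
            F(i=1)
            -> return 1
          -> return 2
          F(i=2) -> return 1  (same call as traced above)
        -> return 3
        F(i=3) -> return 2  (same call as traced above)
      -> return 5
      F(i=4) -> return 3  (same call as traced above)
    -> return 8
    F(i=5) -> return 5  (same call as traced above)
  -> return 13
  F(i=6) -> return 8  (same call as traced above)
-> return 21

Final answer: 21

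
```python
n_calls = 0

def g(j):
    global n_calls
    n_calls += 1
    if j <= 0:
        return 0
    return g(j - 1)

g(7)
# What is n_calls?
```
Call trace:
g(j=7)
  g(j=6)
    g(j=5)
      g(j=4)
        g(j=3)
          g(j=2)
            g(j=1)
              g(j=0)
              -> return 0
            -> return 0
          -> return 0
        -> return 0
      -> return 0
    -> return 0
  -> return 0
-> return 0

n_calls is incremented once per call. g is entered once for each j = 7, 6, 5, 4, 3, 2, 1, 0 (the j <= 0 call returns without recursing), i.e. 7 + 1 calls.
n_calls = 8

Final answer: 8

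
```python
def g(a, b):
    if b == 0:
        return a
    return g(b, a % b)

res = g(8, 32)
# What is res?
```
Call trace:
g(a=8, b=32)
  g(a=32, b=8)
    g(a=8, b=0)
    -> return 8
  -> return 8
-> return 8

Final answer: 8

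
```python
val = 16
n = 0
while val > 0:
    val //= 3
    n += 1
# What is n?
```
Trace:
  val=16
  val=16, n=0
  val=5, n=1
  val=1, n=2
  val=0, n=3

Final answer: 3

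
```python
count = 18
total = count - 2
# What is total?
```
Trace:
  count=18
  count=18, total=16

Final answer: 16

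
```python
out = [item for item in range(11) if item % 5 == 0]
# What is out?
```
Trace:
  item=0
  item=1
  item=2
  item=3
  item=4
  item=5
  item=6
  item=7
  item=8
  item=9
  item=10
  out=[0, 5, 10]

Final answer: [0, 5, 10]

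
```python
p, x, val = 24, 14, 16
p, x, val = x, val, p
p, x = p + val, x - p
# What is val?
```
Trace:
  p=24, x=14, val=16
  p=14, x=16, val=24
  p=38, x=2, val=24

Final answer: 24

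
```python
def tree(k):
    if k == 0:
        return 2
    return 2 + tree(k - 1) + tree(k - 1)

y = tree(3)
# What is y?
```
Call trace (a repeated sub-call is expanded the first time; later identical calls just restate its return value):
tree(k=3)
  tree(k=2)
    tree(k=1)
      tree(k=0)
      -> return 2
      tree(k=0)
      -> return 2
    -> return 6
    tree(k=1) -> return 6  (same call as traced above)
  -> return 14
  tree(k=2) -> return 14  (same call as traced above)
-> return 30

Final answer: 30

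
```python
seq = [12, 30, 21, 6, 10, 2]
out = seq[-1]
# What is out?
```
Trace:
  seq=[12, 30, 21, 6, 10, 2]
  seq=[12, 30, 21, 6, 10, 2], out=2

Final answer: 2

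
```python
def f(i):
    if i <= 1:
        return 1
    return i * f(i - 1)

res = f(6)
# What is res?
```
Call trace:
f(i=6)
  f(i=5)
    f(i=4)
      f(i=3)
        f(i=2)
          f(i=1)
          -> return 1
        -> return 2
      -> return 6
    -> return 24
  -> return 120
-> return 720

Final answer: 720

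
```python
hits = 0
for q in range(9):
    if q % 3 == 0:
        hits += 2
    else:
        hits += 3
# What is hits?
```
Trace:
  hits=0
  hits=2, q=0
  hits=5, q=1
  hits=8, q=2
  hits=10, q=3
  hits=13, q=4
  hits=16, q=5
  hits=18, q=6
  hits=21, q=7
  hits=24, q=8

Final answer: 24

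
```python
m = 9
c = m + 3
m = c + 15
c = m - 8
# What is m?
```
Trace:
  m=9
  m=9, c=12
  m=27, c=12
  m=27, c=19

Final answer: 27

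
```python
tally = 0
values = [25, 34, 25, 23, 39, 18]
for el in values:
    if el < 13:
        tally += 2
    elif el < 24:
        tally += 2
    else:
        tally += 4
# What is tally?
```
Trace:
  tally=0
  tally=4, el=25
  tally=8, el=34
  tally=12, el=25
  tally=14, el=23
  tally=18, el=39
  tally=20, el=18

Final answer: 20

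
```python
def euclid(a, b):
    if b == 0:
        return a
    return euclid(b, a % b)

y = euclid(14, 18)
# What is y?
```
Call trace:
euclid(a=14, b=18)
  euclid(a=18, b=14)
    euclid(a=14, b=4)
      euclid(a=4, b=2)
        euclid(a=2, b=0)
        -> return 2
      -> return 2
    -> return 2
  -> return 2
-> return 2

Final answer: 2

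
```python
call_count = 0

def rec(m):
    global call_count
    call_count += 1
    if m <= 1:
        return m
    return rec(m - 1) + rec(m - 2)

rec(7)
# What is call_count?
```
Call trace (a repeated sub-call is expanded the first time; later identical calls just restate its return value):
rec(m=7)
  rec(m=6)
    rec(m=5)
      rec(m=4)
        rec(m=3)
          rec(m=2)
            rec(m=1)
            -> return 1
            rec(m=0)
            -> return 0
          -> return 1
          rec(m=1)
          -> return 1
        -> return 2
        rec(m=2) -> return 1  (same call as traced above)
      -> return 3
      rec(m=3) -> return 2  (same call as traced above)
    -> return 5
    rec(m=4) -> return 3  (same call as traced above)
  -> return 8
  rec(m=5) -> return 5  (same call as traced above)
-> return 13

call_count is incremented once per call, so count the calls in each subtree. Let C(m) = number of calls made by rec(m).
C(0) = C(1) = 1 (base case, no recursion); C(m) = 1 + C(m - 1) + C(m - 2) otherwise.
C(2) = 1 + C(1) + C(0) = 1 + 1 + 1 = 3
C(3) = 1 + C(2) + C(1) = 1 + 3 + 1 = 5
C(4) = 1 + C(3) + C(2) = 1 + 5 + 3 = 9
C(5) = 1 + C(4) + C(3) = 1 + 9 + 5 = 15
C(6) = 1 + C(5) + C(4) = 1 + 15 + 9 = 25
C(7) = 1 + C(6) + C(5) = 1 + 25 + 15 = 41
call_count = C(7) = 41

Final answer: 41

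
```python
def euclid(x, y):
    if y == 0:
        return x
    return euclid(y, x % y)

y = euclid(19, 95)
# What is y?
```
Call trace:
euclid(x=19, y=95)
  euclid(x=95, y=19)
    euclid(x=19, y=0)
    -> return 19
  -> return 19
-> return 19

Final answer: 19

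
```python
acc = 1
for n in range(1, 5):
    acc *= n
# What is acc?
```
Trace:
  acc=1
  acc=1, n=1
  acc=2, n=2
  acc=6, n=3
  acc=24, n=4

Final answer: 24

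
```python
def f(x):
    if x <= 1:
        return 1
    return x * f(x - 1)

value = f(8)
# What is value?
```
Call trace:
f(x=8)
  f(x=7)
    f(x=6)
      f(x=5)
        f(x=4)
          f(x=3)
            f(x=2)
              f(x=1)
              -> return 1
            -> return 2
          -> return 6
        -> return 24
      -> return 120
    -> return 720
  -> return 5040
-> return 40320

Final answer: 40320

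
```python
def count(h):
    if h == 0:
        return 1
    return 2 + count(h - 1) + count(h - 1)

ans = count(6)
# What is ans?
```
Call trace (a repeated sub-call is expanded the first time; later identical calls just restate its return value):
count(h=6)
  count(h=5)
    count(h=4)
      count(h=3)
        count(h=2)
          count(h=1)
            count(h=0)
            -> return 1
            count(h=0)
            -> return 1
          -> return 4
          count(h=1) -> return 4  (same call as traced above)
        -> return 10
        count(h=2) -> return 10  (same call as traced above)
      -> return 22
      count(h=3) -> return 22  (same call as traced above)
    -> return 46
    count(h=4) -> return 46  (same call as traced above)
  -> return 94
  count(h=5) -> return 94  (same call as traced above)
-> return 190

Final answer: 190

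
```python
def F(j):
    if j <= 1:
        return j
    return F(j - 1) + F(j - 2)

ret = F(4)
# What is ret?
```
Call trace (a repeated sub-call is expanded the first time; later identical calls just restate its return value):
F(j=4)
  F(j=3)
    F(j=2)
      F(j=1)
      -> return 1
      F(j=0)
      -> return 0
    -> return 1
    F(j=1)
    -> return 1
  -> return 2
  F(j=2) -> return 1  (same call as traced above)
-> return 3

Final answer: 3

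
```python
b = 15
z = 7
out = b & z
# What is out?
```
Trace:
  b=15
  b=15, z=7
  b=15, z=7, out=7

Final answer: 7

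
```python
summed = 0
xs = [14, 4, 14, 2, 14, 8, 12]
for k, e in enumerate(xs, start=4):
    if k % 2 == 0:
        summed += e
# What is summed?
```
Trace:
  summed=0
  summed=14, k=4, e=14
  summed=14, k=5, e=4
  summed=28, k=6, e=14
  summed=28, k=7, e=2
  summed=42, k=8, e=14
  summed=42, k=9, e=8
  summed=54, k=10, e=12

Final answer: 54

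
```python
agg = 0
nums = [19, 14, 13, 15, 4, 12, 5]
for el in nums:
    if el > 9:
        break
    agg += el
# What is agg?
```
Trace:
  agg=0
  agg=0, el=19

Final answer: 0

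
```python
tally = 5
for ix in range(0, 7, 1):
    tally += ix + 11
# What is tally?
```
Trace:
  tally=5
  tally=16, ix=0
  tally=28, ix=1
  tally=41, ix=2
  tally=55, ix=3
  tally=70, ix=4
  tally=86, ix=5
  tally=103, ix=6

Final answer: 103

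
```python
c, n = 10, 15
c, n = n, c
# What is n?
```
Trace:
  c=10, n=15
  c=15, n=10

Final answer: 10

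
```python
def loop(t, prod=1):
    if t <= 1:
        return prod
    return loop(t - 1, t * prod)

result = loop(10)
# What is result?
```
Call trace:
loop(t=10, prod=1)
  loop(t=9, prod=10)
    loop(t=8, prod=90)
      loop(t=7, prod=720)
        loop(t=6, prod=5040)
          loop(t=5, prod=30240)
            loop(t=4, prod=151200)
              loop(t=3, prod=604800)
                loop(t=2, prod=1814400)
                  loop(t=1, prod=3628800)
                  -> return 3628800
                -> return 3628800
              -> return 3628800
            -> return 3628800
          -> return 3628800
        -> return 3628800
      -> return 3628800
    -> return 3628800
  -> return 3628800
-> return 3628800

Final answer: 3628800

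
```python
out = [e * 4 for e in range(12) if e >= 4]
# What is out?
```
Trace:
  e=0
  e=1
  e=2
  e=3
  e=4
  e=5
  e=6
  e=7
  e=8
  e=9
  e=10
  e=11
  out=[16, 20, 24, 28, 32, 36, 40, 44]

Final answer: [16, 20, 24, 28, 32, 36, 40, 44]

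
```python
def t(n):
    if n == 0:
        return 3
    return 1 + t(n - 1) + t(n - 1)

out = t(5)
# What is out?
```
Call trace (a repeated sub-call is expanded the first time; later identical calls just restate its return value):
t(n=5)
  t(n=4)
    t(n=3)
      t(n=2)
        t(n=1)
          t(n=0)
          -> return 3
          t(n=0)
          -> return 3
        -> return 7
        t(n=1) -> return 7  (same call as traced above)
      -> return 15
      t(n=2) -> return 15  (same call as traced above)
    -> return 31
    t(n=3) -> return 31  (same call as traced above)
  -> return 63
  t(n=4) -> return 63  (same call as traced above)
-> return 127

Final answer: 127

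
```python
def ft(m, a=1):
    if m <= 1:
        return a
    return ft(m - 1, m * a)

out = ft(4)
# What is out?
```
Call trace:
ft(m=4, a=1)
  ft(m=3, a=4)
    ft(m=2, a=12)
      ft(m=1, a=24)
      -> return 24
    -> return 24
  -> return 24
-> return 24

Final answer: 24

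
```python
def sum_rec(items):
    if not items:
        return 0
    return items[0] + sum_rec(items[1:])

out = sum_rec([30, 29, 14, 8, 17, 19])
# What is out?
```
Call trace:
sum_rec(items=[30, 29, 14, 8, 17, 19])
  sum_rec(items=[29, 14, 8, 17, 19])
    sum_rec(items=[14, 8, 17, 19])
      sum_rec(items=[8, 17, 19])
        sum_rec(items=[17, 19])
          sum_rec(items=[19])
            sum_rec(items=[])
            -> return 0
          -> return 19
        -> return 36
      -> return 44
    -> return 58
  -> return 87
-> return 117

Final answer: 117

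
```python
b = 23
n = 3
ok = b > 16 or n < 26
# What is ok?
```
Trace:
  b=23
  b=23, n=3
  b=23, n=3, ok=True

Final answer: True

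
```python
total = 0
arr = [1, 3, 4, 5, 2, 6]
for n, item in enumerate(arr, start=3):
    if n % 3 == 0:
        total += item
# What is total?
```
Trace:
  total=0
  total=1, n=3, item=1
  total=1, n=4, item=3
  total=1, n=5, item=4
  total=6, n=6, item=5
  total=6, n=7, item=2
  total=6, n=8, item=6

Final answer: 6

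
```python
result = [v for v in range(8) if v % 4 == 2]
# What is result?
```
Trace:
  v=0
  v=1
  v=2
  v=3
  v=4
  v=5
  v=6
  v=7
  result=[2, 6]

Final answer: [2, 6]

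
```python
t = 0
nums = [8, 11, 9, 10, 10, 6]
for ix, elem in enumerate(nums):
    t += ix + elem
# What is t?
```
Trace:
  t=0
  t=8, ix=0, elem=8
  t=20, ix=1, elem=11
  t=31, ix=2, elem=9
  t=44, ix=3, elem=10
  t=58, ix=4, elem=10
  t=69, ix=5, elem=6

Final answer: 69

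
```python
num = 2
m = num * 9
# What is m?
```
Trace:
  num=2
  num=2, m=18

Final answer: 18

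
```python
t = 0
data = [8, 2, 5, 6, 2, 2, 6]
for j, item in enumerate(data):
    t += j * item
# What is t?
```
Trace:
  t=0
  t=0, j=0, item=8
  t=2, j=1, item=2
  t=12, j=2, item=5
  t=30, j=3, item=6
  t=38, j=4, item=2
  t=48, j=5, item=2
  t=84, j=6, item=6

Final answer: 84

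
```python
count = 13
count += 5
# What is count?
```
Trace:
  count=13
  count=18

Final answer: 18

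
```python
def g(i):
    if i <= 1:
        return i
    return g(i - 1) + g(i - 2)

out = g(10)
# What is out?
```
Call trace (a repeated sub-call is expanded the first time; later identical calls just restate its return value):
g(i=10)
  g(i=9)
    g(i=8)
      g(i=7)
        g(i=6)
          g(i=5)
            g(i=4)
              g(i=3)
                g(i=2)
                  g(i=1)
                  -> return 1
                  g(i=0)
                  -> return 0
                -> return 1
                g(i=1)
                -> return 1
              -> return 2
              g(i=2) -> return 1  (same call as traced above)
            -> return 3
            g(i=3) -> return 2  (same call as traced above)
          -> return 5
          g(i=4) -> return 3  (same call as traced above)
        -> return 8
        g(i=5) -> return 5  (same call as traced above)
      -> return 13
      g(i=6) -> return 8  (same call as traced above)
    -> return 21
    g(i=7) -> return 13  (same call as traced above)
  -> return 34
  g(i=8) -> return 21  (same call as traced above)
-> return 55

Final answer: 55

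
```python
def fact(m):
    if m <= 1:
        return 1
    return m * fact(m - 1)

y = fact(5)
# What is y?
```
Call trace:
fact(m=5)
  fact(m=4)
    fact(m=3)
      fact(m=2)
        fact(m=1)
        -> return 1
      -> return 2
    -> return 6
  -> return 24
-> return 120

Final answer: 120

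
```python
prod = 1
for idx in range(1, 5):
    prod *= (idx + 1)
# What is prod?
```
Trace:
  prod=1
  prod=2, idx=1
  prod=6, idx=2
  prod=24, idx=3
  prod=120, idx=4

Final answer: 120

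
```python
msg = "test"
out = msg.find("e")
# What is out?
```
Trace:
  msg='test'
  msg='test', out=1

Final answer: 1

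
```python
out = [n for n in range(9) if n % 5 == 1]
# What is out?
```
Trace:
  n=0
  n=1
  n=2
  n=3
  n=4
  n=5
  n=6
  n=7
  n=8
  out=[1, 6]

Final answer: [1, 6]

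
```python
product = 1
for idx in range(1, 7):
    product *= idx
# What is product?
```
Trace:
  product=1
  product=1, idx=1
  product=2, idx=2
  product=6, idx=3
  product=24, idx=4
  product=120, idx=5
  product=720, idx=6

Final answer: 720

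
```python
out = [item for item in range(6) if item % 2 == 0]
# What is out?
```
Trace:
  item=0
  item=1
  item=2
  item=3
  item=4
  item=5
  out=[0, 2, 4]

Final answer: [0, 2, 4]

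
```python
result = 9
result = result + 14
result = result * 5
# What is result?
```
Trace:
  result=9
  result=23
  result=115

Final answer: 115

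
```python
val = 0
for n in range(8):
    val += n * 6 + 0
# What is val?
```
Trace:
  val=0
  val=0, n=0
  val=6, n=1
  val=18, n=2
  val=36, n=3
  val=60, n=4
  val=90, n=5
  val=126, n=6
  val=168, n=7

Final answer: 168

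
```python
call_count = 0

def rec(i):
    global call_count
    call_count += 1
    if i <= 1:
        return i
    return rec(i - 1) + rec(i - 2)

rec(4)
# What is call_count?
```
Call trace (a repeated sub-call is expanded the first time; later identical calls just restate its return value):
rec(i=4)
  rec(i=3)
    rec(i=2)
      rec(i=1)
      -> return 1
      rec(i=0)
      -> return 0
    -> return 1
    rec(i=1)
    -> return 1
  -> return 2
  rec(i=2) -> return 1  (same call as traced above)
-> return 3

call_count is incremented once per call, so count the calls in each subtree. Let C(i) = number of calls made by rec(i).
C(0) = C(1) = 1 (base case, no recursion); C(i) = 1 + C(i - 1) + C(i - 2) otherwise.
C(2) = 1 + C(1) + C(0) = 1 + 1 + 1 = 3
C(3) = 1 + C(2) + C(1) = 1 + 3 + 1 = 5
C(4) = 1 + C(3) + C(2) = 1 + 5 + 3 = 9
call_count = C(4) = 9

Final answer: 9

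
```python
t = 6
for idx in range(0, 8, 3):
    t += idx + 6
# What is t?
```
Trace:
  t=6
  t=12, idx=0
  t=21, idx=3
  t=33, idx=6

Final answer: 33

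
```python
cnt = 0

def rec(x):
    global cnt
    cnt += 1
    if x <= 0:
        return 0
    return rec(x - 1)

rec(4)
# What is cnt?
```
Call trace:
rec(x=4)
  rec(x=3)
    rec(x=2)
      rec(x=1)
        rec(x=0)
        -> return 0
      -> return 0
    -> return 0
  -> return 0
-> return 0

cnt is incremented once per call. rec is entered once for each x = 4, 3, 2, 1, 0 (the x <= 0 call returns without recursing), i.e. 4 + 1 calls.
cnt = 5

Final answer: 5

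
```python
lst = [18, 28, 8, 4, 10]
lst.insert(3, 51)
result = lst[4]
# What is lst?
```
Trace:
  lst=[18, 28, 8, 4, 10]
  lst=[18, 28, 8, 51, 4, 10]
  lst=[18, 28, 8, 51, 4, 10], result=4

Final answer: [18, 28, 8, 51, 4, 10]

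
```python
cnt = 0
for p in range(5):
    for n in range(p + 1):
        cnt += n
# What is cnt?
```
Trace:
  cnt=0
  cnt=0, p=0, n=0
  cnt=0, p=1, n=0
  cnt=1, p=1, n=1
  cnt=1, p=2, n=0
  cnt=2, p=2, n=1
  cnt=4, p=2, n=2
  cnt=4, p=3, n=0
  cnt=5, p=3, n=1
  cnt=7, p=3, n=2
  cnt=10, p=3, n=3
  cnt=10, p=4, n=0
  cnt=11, p=4, n=1
  cnt=13, p=4, n=2
  cnt=16, p=4, n=3
  cnt=20, p=4, n=4

Final answer: 20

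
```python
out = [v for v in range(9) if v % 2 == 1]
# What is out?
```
Trace:
  v=0
  v=1
  v=2
  v=3
  v=4
  v=5
  v=6
  v=7
  v=8
  out=[1, 3, 5, 7]

Final answer: [1, 3, 5, 7]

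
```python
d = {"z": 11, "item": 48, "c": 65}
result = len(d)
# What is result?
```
Trace:
  d={'z': 11, 'item': 48, 'c': 65}
  d={'z': 11, 'item': 48, 'c': 65}, result=3

Final answer: 3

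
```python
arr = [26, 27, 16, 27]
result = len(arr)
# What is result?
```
Trace:
  arr=[26, 27, 16, 27]
  arr=[26, 27, 16, 27], result=4

Final answer: 4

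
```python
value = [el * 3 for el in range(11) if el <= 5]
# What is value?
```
Trace:
  el=0
  el=1
  el=2
  el=3
  el=4
  el=5
  el=6
  el=7
  el=8
  el=9
  el=10
  value=[0, 3, 6, 9, 12, 15]

Final answer: [0, 3, 6, 9, 12, 15]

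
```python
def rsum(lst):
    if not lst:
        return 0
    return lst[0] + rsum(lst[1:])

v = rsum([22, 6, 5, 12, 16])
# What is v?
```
Call trace:
rsum(lst=[22, 6, 5, 12, 16])
  rsum(lst=[6, 5, 12, 16])
    rsum(lst=[5, 12, 16])
      rsum(lst=[12, 16])
        rsum(lst=[16])
          rsum(lst=[])
          -> return 0
        -> return 16
      -> return 28
    -> return 33
  -> return 39
-> return 61

Final answer: 61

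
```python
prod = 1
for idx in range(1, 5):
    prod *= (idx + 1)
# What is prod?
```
Trace:
  prod=1
  prod=2, idx=1
  prod=6, idx=2
  prod=24, idx=3
  prod=120, idx=4

Final answer: 120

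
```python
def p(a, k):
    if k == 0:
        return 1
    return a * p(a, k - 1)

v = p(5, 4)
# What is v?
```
Call trace:
p(a=5, k=4)
  p(a=5, k=3)
    p(a=5, k=2)
      p(a=5, k=1)
        p(a=5, k=0)
        -> return 1
      -> return 5
    -> return 25
  -> return 125
-> return 625

Final answer: 625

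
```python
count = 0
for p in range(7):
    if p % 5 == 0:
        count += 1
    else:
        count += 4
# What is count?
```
Trace:
  count=0
  count=1, p=0
  count=5, p=1
  count=9, p=2
  count=13, p=3
  count=17, p=4
  count=18, p=5
  count=22, p=6

Final answer: 22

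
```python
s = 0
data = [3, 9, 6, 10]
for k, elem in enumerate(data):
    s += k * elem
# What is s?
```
Trace:
  s=0
  s=0, k=0, elem=3
  s=9, k=1, elem=9
  s=21, k=2, elem=6
  s=51, k=3, elem=10

Final answer: 51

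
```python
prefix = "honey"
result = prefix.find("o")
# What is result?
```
Trace:
  prefix='honey'
  prefix='honey', result=1

Final answer: 1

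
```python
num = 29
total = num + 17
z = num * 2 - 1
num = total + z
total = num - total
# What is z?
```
Trace:
  num=29
  num=29, total=46
  num=29, total=46, z=57
  num=103, total=46, z=57
  num=103, total=57, z=57

Final answer: 57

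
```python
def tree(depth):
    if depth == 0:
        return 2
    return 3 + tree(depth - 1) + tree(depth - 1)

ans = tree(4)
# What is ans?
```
Call trace (a repeated sub-call is expanded the first time; later identical calls just restate its return value):
tree(depth=4)
  tree(depth=3)
    tree(depth=2)
      tree(depth=1)
        tree(depth=0)
        -> return 2
        tree(depth=0)
        -> return 2
      -> return 7
      tree(depth=1) -> return 7  (same call as traced above)
    -> return 17
    tree(depth=2) -> return 17  (same call as traced above)
  -> return 37
  tree(depth=3) -> return 37  (same call as traced above)
-> return 77

Final answer: 77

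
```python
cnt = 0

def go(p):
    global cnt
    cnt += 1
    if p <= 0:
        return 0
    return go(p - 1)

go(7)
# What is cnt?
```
Call trace:
go(p=7)
  go(p=6)
    go(p=5)
      go(p=4)
        go(p=3)
          go(p=2)
            go(p=1)
              go(p=0)
              -> return 0
            -> return 0
          -> return 0
        -> return 0
      -> return 0
    -> return 0
  -> return 0
-> return 0

cnt is incremented once per call. go is entered once for each p = 7, 6, 5, 4, 3, 2, 1, 0 (the p <= 0 call returns without recursing), i.e. 7 + 1 calls.
cnt = 8

Final answer: 8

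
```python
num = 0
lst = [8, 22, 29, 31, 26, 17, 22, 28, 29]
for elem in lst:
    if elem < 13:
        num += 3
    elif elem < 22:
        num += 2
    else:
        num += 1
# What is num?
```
Trace:
  num=0
  num=3, elem=8
  num=4, elem=22
  num=5, elem=29
  num=6, elem=31
  num=7, elem=26
  num=9, elem=17
  num=10, elem=22
  num=11, elem=28
  num=12, elem=29

Final answer: 12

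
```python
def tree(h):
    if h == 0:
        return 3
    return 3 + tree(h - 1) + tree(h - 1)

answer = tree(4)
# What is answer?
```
Call trace (a repeated sub-call is expanded the first time; later identical calls just restate its return value):
tree(h=4)
  tree(h=3)
    tree(h=2)
      tree(h=1)
        tree(h=0)
        -> return 3
        tree(h=0)
        -> return 3
      -> return 9
      tree(h=1) -> return 9  (same call as traced above)
    -> return 21
    tree(h=2) -> return 21  (same call as traced above)
  -> return 45
  tree(h=3) -> return 45  (same call as traced above)
-> return 93

Final answer: 93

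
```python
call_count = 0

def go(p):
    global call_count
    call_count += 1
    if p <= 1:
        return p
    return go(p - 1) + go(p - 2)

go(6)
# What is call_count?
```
Call trace (a repeated sub-call is expanded the first time; later identical calls just restate its return value):
go(p=6)
  go(p=5)
    go(p=4)
      go(p=3)
        go(p=2)
          go(p=1)
          -> return 1
          go(p=0)
          -> return 0
        -> return 1
        go(p=1)
        -> return 1
      -> return 2
      go(p=2) -> return 1  (same call as traced above)
    -> return 3
    go(p=3) -> return 2  (same call as traced above)
  -> return 5
  go(p=4) -> return 3  (same call as traced above)
-> return 8

call_count is incremented once per call, so count the calls in each subtree. Let C(p) = number of calls made by go(p).
C(0) = C(1) = 1 (base case, no recursion); C(p) = 1 + C(p - 1) + C(p - 2) otherwise.
C(2) = 1 + C(1) + C(0) = 1 + 1 + 1 = 3
C(3) = 1 + C(2) + C(1) = 1 + 3 + 1 = 5
C(4) = 1 + C(3) + C(2) = 1 + 5 + 3 = 9
C(5) = 1 + C(4) + C(3) = 1 + 9 + 5 = 15
C(6) = 1 + C(5) + C(4) = 1 + 15 + 9 = 25
call_count = C(6) = 25

Final answer: 25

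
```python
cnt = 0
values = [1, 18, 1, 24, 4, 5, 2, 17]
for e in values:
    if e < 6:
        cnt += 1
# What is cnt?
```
Trace:
  cnt=0
  cnt=1, e=1
  cnt=1, e=18
  cnt=2, e=1
  cnt=2, e=24
  cnt=3, e=4
  cnt=4, e=5
  cnt=5, e=2
  cnt=5, e=17

Final answer: 5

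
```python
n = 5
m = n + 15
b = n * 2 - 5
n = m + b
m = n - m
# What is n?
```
Trace:
  n=5
  n=5, m=20
  n=5, m=20, b=5
  n=25, m=20, b=5
  n=25, m=5, b=5

Final answer: 25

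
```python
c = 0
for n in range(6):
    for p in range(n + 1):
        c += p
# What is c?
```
Trace:
  c=0
  c=0, n=0, p=0
  c=0, n=1, p=0
  c=1, n=1, p=1
  c=1, n=2, p=0
  c=2, n=2, p=1
  c=4, n=2, p=2
  c=4, n=3, p=0
  c=5, n=3, p=1
  c=7, n=3, p=2
  c=10, n=3, p=3
  c=10, n=4, p=0
  c=11, n=4, p=1
  c=13, n=4, p=2
  c=16, n=4, p=3
  c=20, n=4, p=4
  c=20, n=5, p=0
  c=21, n=5, p=1
  c=23, n=5, p=2
  c=26, n=5, p=3
  c=30, n=5, p=4
  c=35, n=5, p=5

Final answer: 35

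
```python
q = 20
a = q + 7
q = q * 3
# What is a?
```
Trace:
  q=20
  q=20, a=27
  q=60, a=27

Final answer: 27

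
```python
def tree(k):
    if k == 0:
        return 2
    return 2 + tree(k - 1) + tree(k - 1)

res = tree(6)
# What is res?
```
Call trace (a repeated sub-call is expanded the first time; later identical calls just restate its return value):
tree(k=6)
  tree(k=5)
    tree(k=4)
      tree(k=3)
        tree(k=2)
          tree(k=1)
            tree(k=0)
            -> return 2
            tree(k=0)
            -> return 2
          -> return 6
          tree(k=1) -> return 6  (same call as traced above)
        -> return 14
        tree(k=2) -> return 14  (same call as traced above)
      -> return 30
      tree(k=3) -> return 30  (same call as traced above)
    -> return 62
    tree(k=4) -> return 62  (same call as traced above)
  -> return 126
  tree(k=5) -> return 126  (same call as traced above)
-> return 254

Final answer: 254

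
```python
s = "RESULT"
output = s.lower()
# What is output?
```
Trace:
  s='RESULT'
  s='RESULT', output='result'

Final answer: 'result'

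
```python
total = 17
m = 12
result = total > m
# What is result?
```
Trace:
  total=17
  total=17, m=12
  total=17, m=12, result=True

Final answer: True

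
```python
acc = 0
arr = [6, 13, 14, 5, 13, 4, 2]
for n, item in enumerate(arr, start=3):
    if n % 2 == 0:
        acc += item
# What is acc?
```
Trace:
  acc=0
  acc=0, n=3, item=6
  acc=13, n=4, item=13
  acc=13, n=5, item=14
  acc=18, n=6, item=5
  acc=18, n=7, item=13
  acc=22, n=8, item=4
  acc=22, n=9, item=2

Final answer: 22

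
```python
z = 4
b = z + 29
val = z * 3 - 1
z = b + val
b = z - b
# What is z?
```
Trace:
  z=4
  z=4, b=33
  z=4, b=33, val=11
  z=44, b=33, val=11
  z=44, b=11, val=11

Final answer: 44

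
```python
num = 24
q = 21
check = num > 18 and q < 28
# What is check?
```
Trace:
  num=24
  num=24, q=21
  num=24, q=21, check=True

Final answer: True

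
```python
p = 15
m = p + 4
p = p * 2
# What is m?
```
Trace:
  p=15
  p=15, m=19
  p=30, m=19

Final answer: 19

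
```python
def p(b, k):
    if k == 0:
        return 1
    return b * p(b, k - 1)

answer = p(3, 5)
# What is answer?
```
Call trace:
p(b=3, k=5)
  p(b=3, k=4)
    p(b=3, k=3)
      p(b=3, k=2)
        p(b=3, k=1)
          p(b=3, k=0)
          -> return 1
        -> return 3
      -> return 9
    -> return 27
  -> return 81
-> return 243

Final answer: 243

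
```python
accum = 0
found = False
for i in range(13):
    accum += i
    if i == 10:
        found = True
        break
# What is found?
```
Trace:
  accum=0
  accum=0, found=False
  accum=0, found=False, i=0
  accum=1, found=False, i=1
  accum=3, found=False, i=2
  accum=6, found=False, i=3
  accum=10, found=False, i=4
  accum=15, found=False, i=5
  accum=21, found=False, i=6
  accum=28, found=False, i=7
  accum=36, found=False, i=8
  accum=45, found=False, i=9
  accum=55, found=True, i=10

Final answer: True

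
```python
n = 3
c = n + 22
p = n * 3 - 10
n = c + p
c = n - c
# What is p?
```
Trace:
  n=3
  n=3, c=25
  n=3, c=25, p=-1
  n=24, c=25, p=-1
  n=24, c=-1, p=-1

Final answer: -1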